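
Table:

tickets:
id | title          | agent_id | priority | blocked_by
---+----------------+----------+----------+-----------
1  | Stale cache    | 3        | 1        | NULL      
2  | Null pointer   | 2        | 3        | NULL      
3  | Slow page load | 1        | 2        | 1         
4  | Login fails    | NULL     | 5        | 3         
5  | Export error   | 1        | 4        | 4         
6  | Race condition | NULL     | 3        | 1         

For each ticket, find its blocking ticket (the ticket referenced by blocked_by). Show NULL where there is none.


This is a self-join: tickets is joined to a second copy of itself, matching each row's blocked_by to another row's id. Use LEFT JOIN so rows with blocked_by=NULL are kept.
  - ticket 1 (Stale cache): blocked_by=NULL -> NULL
  - ticket 2 (Null pointer): blocked_by=NULL -> NULL
  - ticket 3 (Slow page load): blocked_by=1 -> Stale cache
  - ticket 4 (Login fails): blocked_by=3 -> Slow page load
  - ticket 5 (Export error): blocked_by=4 -> Login fails
  - ticket 6 (Race condition): blocked_by=1 -> Stale cache

SQL:
SELECT a.title AS item, b.title AS blocked_by
FROM tickets a
LEFT JOIN tickets b ON a.blocked_by = b.id

Result:
item           | blocked_by    
---------------+---------------
Stale cache    | NULL          
Null pointer   | NULL          
Slow page load | Stale cache   
Login fails    | Slow page load
Export error   | Login fails   
Race condition | Stale cache   


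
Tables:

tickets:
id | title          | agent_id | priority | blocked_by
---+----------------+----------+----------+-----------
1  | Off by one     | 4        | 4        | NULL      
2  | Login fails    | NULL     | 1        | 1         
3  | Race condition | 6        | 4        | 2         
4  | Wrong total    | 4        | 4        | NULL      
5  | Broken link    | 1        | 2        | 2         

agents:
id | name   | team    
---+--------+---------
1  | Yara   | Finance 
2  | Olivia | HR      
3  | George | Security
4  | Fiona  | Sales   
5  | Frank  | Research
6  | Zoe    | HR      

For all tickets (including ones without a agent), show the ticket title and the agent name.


LEFT JOIN keeps every row from tickets (the left table); where agent_id has no match in agents, the agent columns become NULL. Walk through each ticket:
  - ticket 1 (Off by one): agent_id=4 -> matches Fiona
  - ticket 2 (Login fails): agent_id=NULL, no match -> kept with NULL
  - ticket 3 (Race condition): agent_id=6 -> matches Zoe
  - ticket 4 (Wrong total): agent_id=4 -> matches Fiona
  - ticket 5 (Broken link): agent_id=1 -> matches Yara
All 5 rows appear; 1 has NULL agent.

SQL:
SELECT a.title, b.name AS agent
FROM tickets a
LEFT JOIN agents b ON a.agent_id = b.id

Result:
title          | agent
---------------+------
Off by one     | Fiona
Login fails    | NULL 
Race condition | Zoe  
Wrong total    | Fiona
Broken link    | Yara 


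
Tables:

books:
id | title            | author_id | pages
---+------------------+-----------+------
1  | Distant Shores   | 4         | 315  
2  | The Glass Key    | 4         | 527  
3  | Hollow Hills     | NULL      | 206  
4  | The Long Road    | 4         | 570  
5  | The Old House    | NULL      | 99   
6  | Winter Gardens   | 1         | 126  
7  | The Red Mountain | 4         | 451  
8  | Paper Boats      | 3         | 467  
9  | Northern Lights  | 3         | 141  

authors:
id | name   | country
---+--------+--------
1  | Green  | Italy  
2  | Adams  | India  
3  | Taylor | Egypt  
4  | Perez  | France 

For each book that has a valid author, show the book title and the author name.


INNER JOIN keeps only books rows whose author_id matches an id in authors. Walk through each book:
  - book 1 (Distant Shores): author_id=4 -> matches Perez
  - book 2 (The Glass Key): author_id=4 -> matches Perez
  - book 3 (Hollow Hills): author_id=NULL, no match -> dropped
  - book 4 (The Long Road): author_id=4 -> matches Perez
  - book 5 (The Old House): author_id=NULL, no match -> dropped
  - book 6 (Winter Gardens): author_id=1 -> matches Green
  - book 7 (The Red Mountain): author_id=4 -> matches Perez
  - book 8 (Paper Boats): author_id=3 -> matches Taylor
  - book 9 (Northern Lights): author_id=3 -> matches Taylor
So 2 of 9 rows are dropped.

SQL:
SELECT a.title, b.name AS author
FROM books a
INNER JOIN authors b ON a.author_id = b.id

Result:
title            | author
-----------------+-------
Distant Shores   | Perez 
The Glass Key    | Perez 
The Long Road    | Perez 
Winter Gardens   | Green 
The Red Mountain | Perez 
Paper Boats      | Taylor
Northern Lights  | Taylor


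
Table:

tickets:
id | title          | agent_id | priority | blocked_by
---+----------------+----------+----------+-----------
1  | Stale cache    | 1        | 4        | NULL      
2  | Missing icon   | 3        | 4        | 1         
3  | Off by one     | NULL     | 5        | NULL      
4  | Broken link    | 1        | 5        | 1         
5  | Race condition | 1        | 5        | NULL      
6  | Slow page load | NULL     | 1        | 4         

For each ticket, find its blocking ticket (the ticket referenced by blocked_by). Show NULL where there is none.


This is a self-join: tickets is joined to a second copy of itself, matching each row's blocked_by to another row's id. Use LEFT JOIN so rows with blocked_by=NULL are kept.
  - ticket 1 (Stale cache): blocked_by=NULL -> NULL
  - ticket 2 (Missing icon): blocked_by=1 -> Stale cache
  - ticket 3 (Off by one): blocked_by=NULL -> NULL
  - ticket 4 (Broken link): blocked_by=1 -> Stale cache
  - ticket 5 (Race condition): blocked_by=NULL -> NULL
  - ticket 6 (Slow page load): blocked_by=4 -> Broken link

SQL:
SELECT a.title AS item, b.title AS blocked_by
FROM tickets a
LEFT JOIN tickets b ON a.blocked_by = b.id

Result:
item           | blocked_by 
---------------+------------
Stale cache    | NULL       
Missing icon   | Stale cache
Off by one     | NULL       
Broken link    | Stale cache
Race condition | NULL       
Slow page load | Broken link


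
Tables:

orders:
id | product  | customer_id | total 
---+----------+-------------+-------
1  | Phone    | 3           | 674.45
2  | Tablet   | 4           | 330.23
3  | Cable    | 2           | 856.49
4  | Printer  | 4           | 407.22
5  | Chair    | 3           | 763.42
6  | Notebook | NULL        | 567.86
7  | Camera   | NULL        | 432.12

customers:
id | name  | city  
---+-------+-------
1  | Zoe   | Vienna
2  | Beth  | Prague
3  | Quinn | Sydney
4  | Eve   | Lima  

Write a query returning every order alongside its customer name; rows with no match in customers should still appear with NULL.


LEFT JOIN keeps every row from orders (the left table); where customer_id has no match in customers, the customer columns become NULL. Walk through each order:
  - order 1 (Phone): customer_id=3 -> matches Quinn
  - order 2 (Tablet): customer_id=4 -> matches Eve
  - order 3 (Cable): customer_id=2 -> matches Beth
  - order 4 (Printer): customer_id=4 -> matches Eve
  - order 5 (Chair): customer_id=3 -> matches Quinn
  - order 6 (Notebook): customer_id=NULL, no match -> kept with NULL
  - order 7 (Camera): customer_id=NULL, no match -> kept with NULL
All 7 rows appear; 2 have NULL customer.

SQL:
SELECT a.product, b.name AS customer
FROM orders a
LEFT JOIN customers b ON a.customer_id = b.id

Result:
product  | customer
---------+---------
Phone    | Quinn   
Tablet   | Eve     
Cable    | Beth    
Printer  | Eve     
Chair    | Quinn   
Notebook | NULL    
Camera   | NULL    


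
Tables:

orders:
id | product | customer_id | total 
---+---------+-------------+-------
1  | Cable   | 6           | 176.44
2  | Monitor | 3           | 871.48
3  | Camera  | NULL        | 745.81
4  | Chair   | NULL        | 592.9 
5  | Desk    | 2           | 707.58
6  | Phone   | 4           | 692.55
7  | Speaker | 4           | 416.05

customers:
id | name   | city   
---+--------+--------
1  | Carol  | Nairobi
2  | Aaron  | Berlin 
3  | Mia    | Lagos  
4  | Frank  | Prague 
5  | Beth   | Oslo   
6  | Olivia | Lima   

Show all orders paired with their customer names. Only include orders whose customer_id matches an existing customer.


INNER JOIN keeps only orders rows whose customer_id matches an id in customers. Walk through each order:
  - order 1 (Cable): customer_id=6 -> matches Olivia
  - order 2 (Monitor): customer_id=3 -> matches Mia
  - order 3 (Camera): customer_id=NULL, no match -> dropped
  - order 4 (Chair): customer_id=NULL, no match -> dropped
  - order 5 (Desk): customer_id=2 -> matches Aaron
  - order 6 (Phone): customer_id=4 -> matches Frank
  - order 7 (Speaker): customer_id=4 -> matches Frank
So 2 of 7 rows are dropped.

SQL:
SELECT a.product, b.name AS customer
FROM orders a
INNER JOIN customers b ON a.customer_id = b.id

Result:
product | customer
--------+---------
Cable   | Olivia  
Monitor | Mia     
Desk    | Aaron   
Phone   | Frank   
Speaker | Frank   


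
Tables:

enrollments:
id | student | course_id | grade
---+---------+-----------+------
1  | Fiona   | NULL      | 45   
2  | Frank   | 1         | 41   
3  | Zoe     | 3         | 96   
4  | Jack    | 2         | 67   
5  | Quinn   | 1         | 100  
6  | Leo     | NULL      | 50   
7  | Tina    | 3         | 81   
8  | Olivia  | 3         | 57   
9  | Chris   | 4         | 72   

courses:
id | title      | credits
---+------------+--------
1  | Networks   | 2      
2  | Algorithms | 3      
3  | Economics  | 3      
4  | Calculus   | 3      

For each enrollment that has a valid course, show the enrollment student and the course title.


INNER JOIN keeps only enrollments rows whose course_id matches an id in courses. Walk through each enrollment:
  - enrollment 1 (Fiona): course_id=NULL, no match -> dropped
  - enrollment 2 (Frank): course_id=1 -> matches Networks
  - enrollment 3 (Zoe): course_id=3 -> matches Economics
  - enrollment 4 (Jack): course_id=2 -> matches Algorithms
  - enrollment 5 (Quinn): course_id=1 -> matches Networks
  - enrollment 6 (Leo): course_id=NULL, no match -> dropped
  - enrollment 7 (Tina): course_id=3 -> matches Economics
  - enrollment 8 (Olivia): course_id=3 -> matches Economics
  - enrollment 9 (Chris): course_id=4 -> matches Calculus
So 2 of 9 rows are dropped.

SQL:
SELECT a.student, b.title AS course
FROM enrollments a
INNER JOIN courses b ON a.course_id = b.id

Result:
student | course    
--------+-----------
Frank   | Networks  
Zoe     | Economics 
Jack    | Algorithms
Quinn   | Networks  
Tina    | Economics 
Olivia  | Economics 
Chris   | Calculus  


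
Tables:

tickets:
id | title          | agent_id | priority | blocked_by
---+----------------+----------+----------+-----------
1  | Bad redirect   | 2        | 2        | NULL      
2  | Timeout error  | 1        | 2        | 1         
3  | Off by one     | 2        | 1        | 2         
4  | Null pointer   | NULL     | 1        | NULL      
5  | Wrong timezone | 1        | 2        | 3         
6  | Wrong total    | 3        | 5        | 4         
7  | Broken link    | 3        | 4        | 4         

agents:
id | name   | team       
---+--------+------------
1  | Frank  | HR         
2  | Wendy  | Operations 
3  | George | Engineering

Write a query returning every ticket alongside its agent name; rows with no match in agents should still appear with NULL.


LEFT JOIN keeps every row from tickets (the left table); where agent_id has no match in agents, the agent columns become NULL. Walk through each ticket:
  - ticket 1 (Bad redirect): agent_id=2 -> matches Wendy
  - ticket 2 (Timeout error): agent_id=1 -> matches Frank
  - ticket 3 (Off by one): agent_id=2 -> matches Wendy
  - ticket 4 (Null pointer): agent_id=NULL, no match -> kept with NULL
  - ticket 5 (Wrong timezone): agent_id=1 -> matches Frank
  - ticket 6 (Wrong total): agent_id=3 -> matches George
  - ticket 7 (Broken link): agent_id=3 -> matches George
All 7 rows appear; 1 has NULL agent.

SQL:
SELECT a.title, b.name AS agent
FROM tickets a
LEFT JOIN agents b ON a.agent_id = b.id

Result:
title          | agent 
---------------+-------
Bad redirect   | Wendy 
Timeout error  | Frank 
Off by one     | Wendy 
Null pointer   | NULL  
Wrong timezone | Frank 
Wrong total    | George
Broken link    | George


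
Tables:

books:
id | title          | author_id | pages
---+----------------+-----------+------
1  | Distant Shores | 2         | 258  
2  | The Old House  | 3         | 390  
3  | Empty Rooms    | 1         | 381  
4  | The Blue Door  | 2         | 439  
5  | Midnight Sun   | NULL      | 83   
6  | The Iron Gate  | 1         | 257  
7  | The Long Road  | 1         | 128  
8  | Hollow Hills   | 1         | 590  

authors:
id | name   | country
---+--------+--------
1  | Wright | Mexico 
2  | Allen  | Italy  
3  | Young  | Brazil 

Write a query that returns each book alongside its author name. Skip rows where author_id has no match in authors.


INNER JOIN keeps only books rows whose author_id matches an id in authors. Walk through each book:
  - book 1 (Distant Shores): author_id=2 -> matches Allen
  - book 2 (The Old House): author_id=3 -> matches Young
  - book 3 (Empty Rooms): author_id=1 -> matches Wright
  - book 4 (The Blue Door): author_id=2 -> matches Allen
  - book 5 (Midnight Sun): author_id=NULL, no match -> dropped
  - book 6 (The Iron Gate): author_id=1 -> matches Wright
  - book 7 (The Long Road): author_id=1 -> matches Wright
  - book 8 (Hollow Hills): author_id=1 -> matches Wright
So 1 of 8 rows is dropped.

SQL:
SELECT a.title, b.name AS author
FROM books a
INNER JOIN authors b ON a.author_id = b.id

Result:
title          | author
---------------+-------
Distant Shores | Allen 
The Old House  | Young 
Empty Rooms    | Wright
The Blue Door  | Allen 
The Iron Gate  | Wright
The Long Road  | Wright
Hollow Hills   | Wright


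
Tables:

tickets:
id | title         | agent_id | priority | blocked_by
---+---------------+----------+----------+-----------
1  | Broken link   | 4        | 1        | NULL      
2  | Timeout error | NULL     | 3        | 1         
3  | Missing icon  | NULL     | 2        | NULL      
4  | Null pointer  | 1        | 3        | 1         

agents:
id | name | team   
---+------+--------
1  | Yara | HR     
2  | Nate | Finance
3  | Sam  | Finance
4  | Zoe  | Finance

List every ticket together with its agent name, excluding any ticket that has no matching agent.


INNER JOIN keeps only tickets rows whose agent_id matches an id in agents. Walk through each ticket:
  - ticket 1 (Broken link): agent_id=4 -> matches Zoe
  - ticket 2 (Timeout error): agent_id=NULL, no match -> dropped
  - ticket 3 (Missing icon): agent_id=NULL, no match -> dropped
  - ticket 4 (Null pointer): agent_id=1 -> matches Yara
So 2 of 4 rows are dropped.

SQL:
SELECT a.title, b.name AS agent
FROM tickets a
INNER JOIN agents b ON a.agent_id = b.id

Result:
title        | agent
-------------+------
Broken link  | Zoe  
Null pointer | Yara 


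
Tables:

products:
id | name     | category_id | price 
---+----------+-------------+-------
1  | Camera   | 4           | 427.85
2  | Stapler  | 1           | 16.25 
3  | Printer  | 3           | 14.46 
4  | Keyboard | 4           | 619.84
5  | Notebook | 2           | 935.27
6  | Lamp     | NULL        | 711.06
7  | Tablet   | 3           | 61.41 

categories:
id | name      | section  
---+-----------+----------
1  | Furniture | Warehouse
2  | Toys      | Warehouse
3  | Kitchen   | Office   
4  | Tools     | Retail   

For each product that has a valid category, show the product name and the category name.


INNER JOIN keeps only products rows whose category_id matches an id in categories. Walk through each product:
  - product 1 (Camera): category_id=4 -> matches Tools
  - product 2 (Stapler): category_id=1 -> matches Furniture
  - product 3 (Printer): category_id=3 -> matches Kitchen
  - product 4 (Keyboard): category_id=4 -> matches Tools
  - product 5 (Notebook): category_id=2 -> matches Toys
  - product 6 (Lamp): category_id=NULL, no match -> dropped
  - product 7 (Tablet): category_id=3 -> matches Kitchen
So 1 of 7 rows is dropped.

SQL:
SELECT a.name, b.name AS category
FROM products a
INNER JOIN categories b ON a.category_id = b.id

Result:
name     | category 
---------+----------
Camera   | Tools    
Stapler  | Furniture
Printer  | Kitchen  
Keyboard | Tools    
Notebook | Toys     
Tablet   | Kitchen  


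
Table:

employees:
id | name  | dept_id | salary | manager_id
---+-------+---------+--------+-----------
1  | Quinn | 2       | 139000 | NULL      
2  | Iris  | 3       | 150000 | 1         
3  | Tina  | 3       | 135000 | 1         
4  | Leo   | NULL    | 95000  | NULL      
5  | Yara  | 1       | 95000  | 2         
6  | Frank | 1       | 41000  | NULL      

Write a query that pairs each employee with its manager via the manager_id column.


This is a self-join: employees is joined to a second copy of itself, matching each row's manager_id to another row's id. Use LEFT JOIN so rows with manager_id=NULL are kept.
  - employee 1 (Quinn): manager_id=NULL -> NULL
  - employee 2 (Iris): manager_id=1 -> Quinn
  - employee 3 (Tina): manager_id=1 -> Quinn
  - employee 4 (Leo): manager_id=NULL -> NULL
  - employee 5 (Yara): manager_id=2 -> Iris
  - employee 6 (Frank): manager_id=NULL -> NULL

SQL:
SELECT a.name AS item, b.name AS manager
FROM employees a
LEFT JOIN employees b ON a.manager_id = b.id

Result:
item  | manager
------+--------
Quinn | NULL   
Iris  | Quinn  
Tina  | Quinn  
Leo   | NULL   
Yara  | Iris   
Frank | NULL   


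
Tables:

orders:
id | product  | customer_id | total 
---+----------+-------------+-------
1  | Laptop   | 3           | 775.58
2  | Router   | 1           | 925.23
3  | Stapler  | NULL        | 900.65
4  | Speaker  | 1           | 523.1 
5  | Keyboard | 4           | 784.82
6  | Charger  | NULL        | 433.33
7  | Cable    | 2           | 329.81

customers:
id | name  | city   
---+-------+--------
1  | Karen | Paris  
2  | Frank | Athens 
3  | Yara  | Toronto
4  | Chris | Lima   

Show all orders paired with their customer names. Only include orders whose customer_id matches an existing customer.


INNER JOIN keeps only orders rows whose customer_id matches an id in customers. Walk through each order:
  - order 1 (Laptop): customer_id=3 -> matches Yara
  - order 2 (Router): customer_id=1 -> matches Karen
  - order 3 (Stapler): customer_id=NULL, no match -> dropped
  - order 4 (Speaker): customer_id=1 -> matches Karen
  - order 5 (Keyboard): customer_id=4 -> matches Chris
  - order 6 (Charger): customer_id=NULL, no match -> dropped
  - order 7 (Cable): customer_id=2 -> matches Frank
So 2 of 7 rows are dropped.

SQL:
SELECT a.product, b.name AS customer
FROM orders a
INNER JOIN customers b ON a.customer_id = b.id

Result:
product  | customer
---------+---------
Laptop   | Yara    
Router   | Karen   
Speaker  | Karen   
Keyboard | Chris   
Cable    | Frank   


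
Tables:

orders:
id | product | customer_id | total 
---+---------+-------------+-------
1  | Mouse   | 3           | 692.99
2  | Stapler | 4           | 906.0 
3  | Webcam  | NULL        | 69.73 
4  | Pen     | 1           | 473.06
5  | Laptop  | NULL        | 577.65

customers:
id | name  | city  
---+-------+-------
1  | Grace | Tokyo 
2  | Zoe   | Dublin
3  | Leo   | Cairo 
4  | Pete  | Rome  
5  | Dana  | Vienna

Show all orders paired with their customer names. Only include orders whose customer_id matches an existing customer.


INNER JOIN keeps only orders rows whose customer_id matches an id in customers. Walk through each order:
  - order 1 (Mouse): customer_id=3 -> matches Leo
  - order 2 (Stapler): customer_id=4 -> matches Pete
  - order 3 (Webcam): customer_id=NULL, no match -> dropped
  - order 4 (Pen): customer_id=1 -> matches Grace
  - order 5 (Laptop): customer_id=NULL, no match -> dropped
So 2 of 5 rows are dropped.

SQL:
SELECT a.product, b.name AS customer
FROM orders a
INNER JOIN customers b ON a.customer_id = b.id

Result:
product | customer
--------+---------
Mouse   | Leo     
Stapler | Pete    
Pen     | Grace   


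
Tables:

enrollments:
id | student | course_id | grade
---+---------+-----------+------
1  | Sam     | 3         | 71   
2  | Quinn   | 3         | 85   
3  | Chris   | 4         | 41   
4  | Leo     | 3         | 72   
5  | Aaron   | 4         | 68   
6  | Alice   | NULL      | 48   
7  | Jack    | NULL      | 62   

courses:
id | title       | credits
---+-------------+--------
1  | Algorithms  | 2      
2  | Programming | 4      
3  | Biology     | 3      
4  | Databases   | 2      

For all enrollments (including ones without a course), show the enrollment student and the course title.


LEFT JOIN keeps every row from enrollments (the left table); where course_id has no match in courses, the course columns become NULL. Walk through each enrollment:
  - enrollment 1 (Sam): course_id=3 -> matches Biology
  - enrollment 2 (Quinn): course_id=3 -> matches Biology
  - enrollment 3 (Chris): course_id=4 -> matches Databases
  - enrollment 4 (Leo): course_id=3 -> matches Biology
  - enrollment 5 (Aaron): course_id=4 -> matches Databases
  - enrollment 6 (Alice): course_id=NULL, no match -> kept with NULL
  - enrollment 7 (Jack): course_id=NULL, no match -> kept with NULL
All 7 rows appear; 2 have NULL course.

SQL:
SELECT a.student, b.title AS course
FROM enrollments a
LEFT JOIN courses b ON a.course_id = b.id

Result:
student | course   
--------+----------
Sam     | Biology  
Quinn   | Biology  
Chris   | Databases
Leo     | Biology  
Aaron   | Databases
Alice   | NULL     
Jack    | NULL     


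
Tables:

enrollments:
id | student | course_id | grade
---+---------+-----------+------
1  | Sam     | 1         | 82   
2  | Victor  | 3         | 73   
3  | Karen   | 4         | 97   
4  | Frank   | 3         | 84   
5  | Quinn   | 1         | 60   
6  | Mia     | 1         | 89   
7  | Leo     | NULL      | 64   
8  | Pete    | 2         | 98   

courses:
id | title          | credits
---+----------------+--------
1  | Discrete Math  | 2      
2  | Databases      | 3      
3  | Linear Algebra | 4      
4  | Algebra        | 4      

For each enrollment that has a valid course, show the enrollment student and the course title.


INNER JOIN keeps only enrollments rows whose course_id matches an id in courses. Walk through each enrollment:
  - enrollment 1 (Sam): course_id=1 -> matches Discrete Math
  - enrollment 2 (Victor): course_id=3 -> matches Linear Algebra
  - enrollment 3 (Karen): course_id=4 -> matches Algebra
  - enrollment 4 (Frank): course_id=3 -> matches Linear Algebra
  - enrollment 5 (Quinn): course_id=1 -> matches Discrete Math
  - enrollment 6 (Mia): course_id=1 -> matches Discrete Math
  - enrollment 7 (Leo): course_id=NULL, no match -> dropped
  - enrollment 8 (Pete): course_id=2 -> matches Databases
So 1 of 8 rows is dropped.

SQL:
SELECT a.student, b.title AS course
FROM enrollments a
INNER JOIN courses b ON a.course_id = b.id

Result:
student | course        
--------+---------------
Sam     | Discrete Math 
Victor  | Linear Algebra
Karen   | Algebra       
Frank   | Linear Algebra
Quinn   | Discrete Math 
Mia     | Discrete Math 
Pete    | Databases     


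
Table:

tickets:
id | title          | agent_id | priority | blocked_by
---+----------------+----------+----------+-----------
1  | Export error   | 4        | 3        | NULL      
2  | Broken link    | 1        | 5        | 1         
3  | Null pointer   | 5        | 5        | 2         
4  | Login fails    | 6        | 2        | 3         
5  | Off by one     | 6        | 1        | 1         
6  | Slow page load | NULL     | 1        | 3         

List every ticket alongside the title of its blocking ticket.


This is a self-join: tickets is joined to a second copy of itself, matching each row's blocked_by to another row's id. Use LEFT JOIN so rows with blocked_by=NULL are kept.
  - ticket 1 (Export error): blocked_by=NULL -> NULL
  - ticket 2 (Broken link): blocked_by=1 -> Export error
  - ticket 3 (Null pointer): blocked_by=2 -> Broken link
  - ticket 4 (Login fails): blocked_by=3 -> Null pointer
  - ticket 5 (Off by one): blocked_by=1 -> Export error
  - ticket 6 (Slow page load): blocked_by=3 -> Null pointer

SQL:
SELECT a.title AS item, b.title AS blocked_by
FROM tickets a
LEFT JOIN tickets b ON a.blocked_by = b.id

Result:
item           | blocked_by  
---------------+-------------
Export error   | NULL        
Broken link    | Export error
Null pointer   | Broken link 
Login fails    | Null pointer
Off by one     | Export error
Slow page load | Null pointer


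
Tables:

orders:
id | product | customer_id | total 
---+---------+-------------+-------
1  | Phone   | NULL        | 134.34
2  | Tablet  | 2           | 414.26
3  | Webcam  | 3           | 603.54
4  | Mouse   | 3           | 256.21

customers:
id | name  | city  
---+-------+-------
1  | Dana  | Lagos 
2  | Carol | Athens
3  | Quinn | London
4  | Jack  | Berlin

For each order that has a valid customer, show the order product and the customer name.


INNER JOIN keeps only orders rows whose customer_id matches an id in customers. Walk through each order:
  - order 1 (Phone): customer_id=NULL, no match -> dropped
  - order 2 (Tablet): customer_id=2 -> matches Carol
  - order 3 (Webcam): customer_id=3 -> matches Quinn
  - order 4 (Mouse): customer_id=3 -> matches Quinn
So 1 of 4 rows is dropped.

SQL:
SELECT a.product, b.name AS customer
FROM orders a
INNER JOIN customers b ON a.customer_id = b.id

Result:
product | customer
--------+---------
Tablet  | Carol   
Webcam  | Quinn   
Mouse   | Quinn   


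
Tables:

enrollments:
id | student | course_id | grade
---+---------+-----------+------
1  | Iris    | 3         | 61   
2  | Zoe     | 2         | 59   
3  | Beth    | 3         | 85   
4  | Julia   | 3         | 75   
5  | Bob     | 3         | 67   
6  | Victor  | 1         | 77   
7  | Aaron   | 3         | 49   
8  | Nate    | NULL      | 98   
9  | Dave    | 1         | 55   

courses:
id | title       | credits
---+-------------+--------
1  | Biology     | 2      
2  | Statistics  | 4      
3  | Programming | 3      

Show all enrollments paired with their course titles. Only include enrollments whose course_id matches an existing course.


INNER JOIN keeps only enrollments rows whose course_id matches an id in courses. Walk through each enrollment:
  - enrollment 1 (Iris): course_id=3 -> matches Programming
  - enrollment 2 (Zoe): course_id=2 -> matches Statistics
  - enrollment 3 (Beth): course_id=3 -> matches Programming
  - enrollment 4 (Julia): course_id=3 -> matches Programming
  - enrollment 5 (Bob): course_id=3 -> matches Programming
  - enrollment 6 (Victor): course_id=1 -> matches Biology
  - enrollment 7 (Aaron): course_id=3 -> matches Programming
  - enrollment 8 (Nate): course_id=NULL, no match -> dropped
  - enrollment 9 (Dave): course_id=1 -> matches Biology
So 1 of 9 rows is dropped.

SQL:
SELECT a.student, b.title AS course
FROM enrollments a
INNER JOIN courses b ON a.course_id = b.id

Result:
student | course     
--------+------------
Iris    | Programming
Zoe     | Statistics 
Beth    | Programming
Julia   | Programming
Bob     | Programming
Victor  | Biology    
Aaron   | Programming
Dave    | Biology    


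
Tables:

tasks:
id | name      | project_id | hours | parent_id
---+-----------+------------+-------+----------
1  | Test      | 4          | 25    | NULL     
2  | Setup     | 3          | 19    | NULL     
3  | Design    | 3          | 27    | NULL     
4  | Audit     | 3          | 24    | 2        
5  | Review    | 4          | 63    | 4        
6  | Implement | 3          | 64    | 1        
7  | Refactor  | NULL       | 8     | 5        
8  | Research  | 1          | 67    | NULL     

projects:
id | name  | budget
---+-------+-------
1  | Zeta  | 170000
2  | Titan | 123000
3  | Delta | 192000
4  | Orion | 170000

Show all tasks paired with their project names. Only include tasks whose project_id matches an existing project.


INNER JOIN keeps only tasks rows whose project_id matches an id in projects. Walk through each task:
  - task 1 (Test): project_id=4 -> matches Orion
  - task 2 (Setup): project_id=3 -> matches Delta
  - task 3 (Design): project_id=3 -> matches Delta
  - task 4 (Audit): project_id=3 -> matches Delta
  - task 5 (Review): project_id=4 -> matches Orion
  - task 6 (Implement): project_id=3 -> matches Delta
  - task 7 (Refactor): project_id=NULL, no match -> dropped
  - task 8 (Research): project_id=1 -> matches Zeta
So 1 of 8 rows is dropped.

SQL:
SELECT a.name, b.name AS project
FROM tasks a
INNER JOIN projects b ON a.project_id = b.id

Result:
name      | project
----------+--------
Test      | Orion  
Setup     | Delta  
Design    | Delta  
Audit     | Delta  
Review    | Orion  
Implement | Delta  
Research  | Zeta   


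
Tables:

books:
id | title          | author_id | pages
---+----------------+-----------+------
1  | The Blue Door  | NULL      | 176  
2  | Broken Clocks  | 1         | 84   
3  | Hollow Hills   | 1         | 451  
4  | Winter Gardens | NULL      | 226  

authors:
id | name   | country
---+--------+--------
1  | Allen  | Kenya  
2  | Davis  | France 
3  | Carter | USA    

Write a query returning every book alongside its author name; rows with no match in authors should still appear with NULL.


LEFT JOIN keeps every row from books (the left table); where author_id has no match in authors, the author columns become NULL. Walk through each book:
  - book 1 (The Blue Door): author_id=NULL, no match -> kept with NULL
  - book 2 (Broken Clocks): author_id=1 -> matches Allen
  - book 3 (Hollow Hills): author_id=1 -> matches Allen
  - book 4 (Winter Gardens): author_id=NULL, no match -> kept with NULL
All 4 rows appear; 2 have NULL author.

SQL:
SELECT a.title, b.name AS author
FROM books a
LEFT JOIN authors b ON a.author_id = b.id

Result:
title          | author
---------------+-------
The Blue Door  | NULL  
Broken Clocks  | Allen 
Hollow Hills   | Allen 
Winter Gardens | NULL  


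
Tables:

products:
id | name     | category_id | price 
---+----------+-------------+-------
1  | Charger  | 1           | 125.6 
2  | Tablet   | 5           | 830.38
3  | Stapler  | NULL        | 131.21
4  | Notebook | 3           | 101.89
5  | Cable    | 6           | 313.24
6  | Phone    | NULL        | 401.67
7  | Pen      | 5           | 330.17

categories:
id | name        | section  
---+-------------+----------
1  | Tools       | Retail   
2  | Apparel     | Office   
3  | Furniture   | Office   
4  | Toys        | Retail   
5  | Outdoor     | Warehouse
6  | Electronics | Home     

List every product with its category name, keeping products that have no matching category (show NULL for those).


LEFT JOIN keeps every row from products (the left table); where category_id has no match in categories, the category columns become NULL. Walk through each product:
  - product 1 (Charger): category_id=1 -> matches Tools
  - product 2 (Tablet): category_id=5 -> matches Outdoor
  - product 3 (Stapler): category_id=NULL, no match -> kept with NULL
  - product 4 (Notebook): category_id=3 -> matches Furniture
  - product 5 (Cable): category_id=6 -> matches Electronics
  - product 6 (Phone): category_id=NULL, no match -> kept with NULL
  - product 7 (Pen): category_id=5 -> matches Outdoor
All 7 rows appear; 2 have NULL category.

SQL:
SELECT a.name, b.name AS category
FROM products a
LEFT JOIN categories b ON a.category_id = b.id

Result:
name     | category   
---------+------------
Charger  | Tools      
Tablet   | Outdoor    
Stapler  | NULL       
Notebook | Furniture  
Cable    | Electronics
Phone    | NULL       
Pen      | Outdoor    


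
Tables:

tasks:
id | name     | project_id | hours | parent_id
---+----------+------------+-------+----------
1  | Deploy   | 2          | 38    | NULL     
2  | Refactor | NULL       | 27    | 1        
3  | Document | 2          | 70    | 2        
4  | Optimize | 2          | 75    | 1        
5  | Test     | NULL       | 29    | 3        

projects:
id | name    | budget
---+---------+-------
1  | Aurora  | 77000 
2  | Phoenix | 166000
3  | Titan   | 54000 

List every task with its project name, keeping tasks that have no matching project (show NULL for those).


LEFT JOIN keeps every row from tasks (the left table); where project_id has no match in projects, the project columns become NULL. Walk through each task:
  - task 1 (Deploy): project_id=2 -> matches Phoenix
  - task 2 (Refactor): project_id=NULL, no match -> kept with NULL
  - task 3 (Document): project_id=2 -> matches Phoenix
  - task 4 (Optimize): project_id=2 -> matches Phoenix
  - task 5 (Test): project_id=NULL, no match -> kept with NULL
All 5 rows appear; 2 have NULL project.

SQL:
SELECT a.name, b.name AS project
FROM tasks a
LEFT JOIN projects b ON a.project_id = b.id

Result:
name     | project
---------+--------
Deploy   | Phoenix
Refactor | NULL   
Document | Phoenix
Optimize | Phoenix
Test     | NULL   


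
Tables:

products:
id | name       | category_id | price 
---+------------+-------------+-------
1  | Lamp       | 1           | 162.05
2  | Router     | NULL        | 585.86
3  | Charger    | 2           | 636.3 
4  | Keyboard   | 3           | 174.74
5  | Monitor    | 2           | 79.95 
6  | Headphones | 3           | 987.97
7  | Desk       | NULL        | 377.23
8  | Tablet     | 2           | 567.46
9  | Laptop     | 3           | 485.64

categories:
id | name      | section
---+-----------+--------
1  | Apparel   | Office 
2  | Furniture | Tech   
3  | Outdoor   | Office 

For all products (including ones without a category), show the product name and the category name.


LEFT JOIN keeps every row from products (the left table); where category_id has no match in categories, the category columns become NULL. Walk through each product:
  - product 1 (Lamp): category_id=1 -> matches Apparel
  - product 2 (Router): category_id=NULL, no match -> kept with NULL
  - product 3 (Charger): category_id=2 -> matches Furniture
  - product 4 (Keyboard): category_id=3 -> matches Outdoor
  - product 5 (Monitor): category_id=2 -> matches Furniture
  - product 6 (Headphones): category_id=3 -> matches Outdoor
  - product 7 (Desk): category_id=NULL, no match -> kept with NULL
  - product 8 (Tablet): category_id=2 -> matches Furniture
  - product 9 (Laptop): category_id=3 -> matches Outdoor
All 9 rows appear; 2 have NULL category.

SQL:
SELECT a.name, b.name AS category
FROM products a
LEFT JOIN categories b ON a.category_id = b.id

Result:
name       | category 
-----------+----------
Lamp       | Apparel  
Router     | NULL     
Charger    | Furniture
Keyboard   | Outdoor  
Monitor    | Furniture
Headphones | Outdoor  
Desk       | NULL     
Tablet     | Furniture
Laptop     | Outdoor  


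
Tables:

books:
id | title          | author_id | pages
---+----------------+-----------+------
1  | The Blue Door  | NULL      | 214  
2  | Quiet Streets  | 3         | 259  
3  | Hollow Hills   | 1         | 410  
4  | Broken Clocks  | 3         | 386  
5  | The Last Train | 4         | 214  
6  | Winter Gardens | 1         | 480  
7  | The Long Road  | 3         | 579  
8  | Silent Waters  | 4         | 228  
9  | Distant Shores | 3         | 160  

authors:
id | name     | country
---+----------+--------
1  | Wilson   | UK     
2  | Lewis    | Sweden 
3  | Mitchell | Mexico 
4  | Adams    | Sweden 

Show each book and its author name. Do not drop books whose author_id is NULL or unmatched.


LEFT JOIN keeps every row from books (the left table); where author_id has no match in authors, the author columns become NULL. Walk through each book:
  - book 1 (The Blue Door): author_id=NULL, no match -> kept with NULL
  - book 2 (Quiet Streets): author_id=3 -> matches Mitchell
  - book 3 (Hollow Hills): author_id=1 -> matches Wilson
  - book 4 (Broken Clocks): author_id=3 -> matches Mitchell
  - book 5 (The Last Train): author_id=4 -> matches Adams
  - book 6 (Winter Gardens): author_id=1 -> matches Wilson
  - book 7 (The Long Road): author_id=3 -> matches Mitchell
  - book 8 (Silent Waters): author_id=4 -> matches Adams
  - book 9 (Distant Shores): author_id=3 -> matches Mitchell
All 9 rows appear; 1 has NULL author.

SQL:
SELECT a.title, b.name AS author
FROM books a
LEFT JOIN authors b ON a.author_id = b.id

Result:
title          | author  
---------------+---------
The Blue Door  | NULL    
Quiet Streets  | Mitchell
Hollow Hills   | Wilson  
Broken Clocks  | Mitchell
The Last Train | Adams   
Winter Gardens | Wilson  
The Long Road  | Mitchell
Silent Waters  | Adams   
Distant Shores | Mitchell


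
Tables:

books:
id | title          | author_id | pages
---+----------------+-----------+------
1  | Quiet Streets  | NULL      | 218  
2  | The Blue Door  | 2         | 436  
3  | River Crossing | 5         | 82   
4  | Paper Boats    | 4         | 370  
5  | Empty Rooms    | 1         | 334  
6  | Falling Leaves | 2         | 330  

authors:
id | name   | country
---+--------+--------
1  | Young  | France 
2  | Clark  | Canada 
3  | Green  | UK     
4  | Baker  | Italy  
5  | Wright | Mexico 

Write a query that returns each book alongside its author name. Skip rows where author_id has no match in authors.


INNER JOIN keeps only books rows whose author_id matches an id in authors. Walk through each book:
  - book 1 (Quiet Streets): author_id=NULL, no match -> dropped
  - book 2 (The Blue Door): author_id=2 -> matches Clark
  - book 3 (River Crossing): author_id=5 -> matches Wright
  - book 4 (Paper Boats): author_id=4 -> matches Baker
  - book 5 (Empty Rooms): author_id=1 -> matches Young
  - book 6 (Falling Leaves): author_id=2 -> matches Clark
So 1 of 6 rows is dropped.

SQL:
SELECT a.title, b.name AS author
FROM books a
INNER JOIN authors b ON a.author_id = b.id

Result:
title          | author
---------------+-------
The Blue Door  | Clark 
River Crossing | Wright
Paper Boats    | Baker 
Empty Rooms    | Young 
Falling Leaves | Clark 


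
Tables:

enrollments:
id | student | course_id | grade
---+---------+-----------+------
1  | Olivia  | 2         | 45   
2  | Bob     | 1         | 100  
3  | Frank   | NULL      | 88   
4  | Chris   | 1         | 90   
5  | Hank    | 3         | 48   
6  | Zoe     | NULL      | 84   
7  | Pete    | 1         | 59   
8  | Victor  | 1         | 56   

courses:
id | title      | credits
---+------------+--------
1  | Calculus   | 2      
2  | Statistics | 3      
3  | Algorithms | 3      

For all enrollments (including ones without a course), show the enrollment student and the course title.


LEFT JOIN keeps every row from enrollments (the left table); where course_id has no match in courses, the course columns become NULL. Walk through each enrollment:
  - enrollment 1 (Olivia): course_id=2 -> matches Statistics
  - enrollment 2 (Bob): course_id=1 -> matches Calculus
  - enrollment 3 (Frank): course_id=NULL, no match -> kept with NULL
  - enrollment 4 (Chris): course_id=1 -> matches Calculus
  - enrollment 5 (Hank): course_id=3 -> matches Algorithms
  - enrollment 6 (Zoe): course_id=NULL, no match -> kept with NULL
  - enrollment 7 (Pete): course_id=1 -> matches Calculus
  - enrollment 8 (Victor): course_id=1 -> matches Calculus
All 8 rows appear; 2 have NULL course.

SQL:
SELECT a.student, b.title AS course
FROM enrollments a
LEFT JOIN courses b ON a.course_id = b.id

Result:
student | course    
--------+-----------
Olivia  | Statistics
Bob     | Calculus  
Frank   | NULL      
Chris   | Calculus  
Hank    | Algorithms
Zoe     | NULL      
Pete    | Calculus  
Victor  | Calculus  


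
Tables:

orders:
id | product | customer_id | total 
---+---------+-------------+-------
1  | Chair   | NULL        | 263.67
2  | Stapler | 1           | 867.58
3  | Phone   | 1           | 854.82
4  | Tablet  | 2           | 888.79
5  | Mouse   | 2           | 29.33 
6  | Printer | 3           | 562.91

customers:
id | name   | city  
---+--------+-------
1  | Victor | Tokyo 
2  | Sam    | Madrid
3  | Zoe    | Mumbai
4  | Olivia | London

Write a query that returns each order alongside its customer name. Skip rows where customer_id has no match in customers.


INNER JOIN keeps only orders rows whose customer_id matches an id in customers. Walk through each order:
  - order 1 (Chair): customer_id=NULL, no match -> dropped
  - order 2 (Stapler): customer_id=1 -> matches Victor
  - order 3 (Phone): customer_id=1 -> matches Victor
  - order 4 (Tablet): customer_id=2 -> matches Sam
  - order 5 (Mouse): customer_id=2 -> matches Sam
  - order 6 (Printer): customer_id=3 -> matches Zoe
So 1 of 6 rows is dropped.

SQL:
SELECT a.product, b.name AS customer
FROM orders a
INNER JOIN customers b ON a.customer_id = b.id

Result:
product | customer
--------+---------
Stapler | Victor  
Phone   | Victor  
Tablet  | Sam     
Mouse   | Sam     
Printer | Zoe     
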